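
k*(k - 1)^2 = k^3 - 2*k^2 + k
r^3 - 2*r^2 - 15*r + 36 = (r - 3)^2*(r + 4)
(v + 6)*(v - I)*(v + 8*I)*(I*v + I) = I*v^4 - 7*v^3 + 7*I*v^3 - 49*v^2 + 14*I*v^2 - 42*v + 56*I*v + 48*I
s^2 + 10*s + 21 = (s + 3)*(s + 7)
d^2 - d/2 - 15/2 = (d - 3)*(d + 5/2)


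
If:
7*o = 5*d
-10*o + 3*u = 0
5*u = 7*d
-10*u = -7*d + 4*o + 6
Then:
No Solution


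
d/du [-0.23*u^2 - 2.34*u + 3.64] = -0.46*u - 2.34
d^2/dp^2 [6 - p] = 0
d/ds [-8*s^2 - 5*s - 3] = -16*s - 5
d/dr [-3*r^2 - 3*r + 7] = -6*r - 3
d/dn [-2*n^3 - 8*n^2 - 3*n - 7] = -6*n^2 - 16*n - 3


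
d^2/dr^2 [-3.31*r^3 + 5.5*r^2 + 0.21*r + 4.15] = 11.0 - 19.86*r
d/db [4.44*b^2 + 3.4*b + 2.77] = 8.88*b + 3.4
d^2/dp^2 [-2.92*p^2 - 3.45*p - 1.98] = -5.84000000000000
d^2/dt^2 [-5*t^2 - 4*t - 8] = -10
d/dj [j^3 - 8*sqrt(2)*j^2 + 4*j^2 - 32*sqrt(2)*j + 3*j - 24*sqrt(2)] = 3*j^2 - 16*sqrt(2)*j + 8*j - 32*sqrt(2) + 3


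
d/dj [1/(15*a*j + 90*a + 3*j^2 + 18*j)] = (-5*a - 2*j - 6)/(3*(5*a*j + 30*a + j^2 + 6*j)^2)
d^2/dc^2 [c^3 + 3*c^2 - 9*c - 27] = 6*c + 6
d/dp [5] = 0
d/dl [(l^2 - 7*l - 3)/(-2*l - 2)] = (-l^2/2 - l + 2)/(l^2 + 2*l + 1)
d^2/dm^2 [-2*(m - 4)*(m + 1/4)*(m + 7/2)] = 1 - 12*m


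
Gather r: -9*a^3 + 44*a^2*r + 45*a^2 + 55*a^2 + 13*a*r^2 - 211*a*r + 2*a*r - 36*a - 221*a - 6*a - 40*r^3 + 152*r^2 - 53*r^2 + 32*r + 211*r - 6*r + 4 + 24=-9*a^3 + 100*a^2 - 263*a - 40*r^3 + r^2*(13*a + 99) + r*(44*a^2 - 209*a + 237) + 28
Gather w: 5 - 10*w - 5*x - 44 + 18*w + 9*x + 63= 8*w + 4*x + 24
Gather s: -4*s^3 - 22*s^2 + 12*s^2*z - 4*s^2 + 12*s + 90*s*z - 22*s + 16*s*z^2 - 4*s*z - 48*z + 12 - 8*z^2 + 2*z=-4*s^3 + s^2*(12*z - 26) + s*(16*z^2 + 86*z - 10) - 8*z^2 - 46*z + 12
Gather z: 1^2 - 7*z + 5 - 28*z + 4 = 10 - 35*z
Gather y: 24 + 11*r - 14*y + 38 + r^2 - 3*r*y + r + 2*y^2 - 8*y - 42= r^2 + 12*r + 2*y^2 + y*(-3*r - 22) + 20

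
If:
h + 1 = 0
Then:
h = -1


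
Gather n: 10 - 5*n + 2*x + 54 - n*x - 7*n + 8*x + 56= n*(-x - 12) + 10*x + 120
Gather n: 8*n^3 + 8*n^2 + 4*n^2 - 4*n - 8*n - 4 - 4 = 8*n^3 + 12*n^2 - 12*n - 8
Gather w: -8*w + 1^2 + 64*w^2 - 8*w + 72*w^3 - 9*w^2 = 72*w^3 + 55*w^2 - 16*w + 1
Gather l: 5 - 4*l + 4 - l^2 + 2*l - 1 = -l^2 - 2*l + 8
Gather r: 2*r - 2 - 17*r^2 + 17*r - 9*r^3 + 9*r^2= -9*r^3 - 8*r^2 + 19*r - 2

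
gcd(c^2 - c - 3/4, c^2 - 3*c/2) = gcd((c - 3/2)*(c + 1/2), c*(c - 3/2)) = c - 3/2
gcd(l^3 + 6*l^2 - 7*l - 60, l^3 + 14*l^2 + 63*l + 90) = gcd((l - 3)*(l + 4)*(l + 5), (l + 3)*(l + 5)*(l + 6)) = l + 5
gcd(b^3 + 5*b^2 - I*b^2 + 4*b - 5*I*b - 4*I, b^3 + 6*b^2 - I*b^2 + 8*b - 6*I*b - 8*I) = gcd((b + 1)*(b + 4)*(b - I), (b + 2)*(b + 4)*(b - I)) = b^2 + b*(4 - I) - 4*I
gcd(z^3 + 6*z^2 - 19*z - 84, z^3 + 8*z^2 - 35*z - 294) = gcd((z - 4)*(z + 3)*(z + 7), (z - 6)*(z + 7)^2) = z + 7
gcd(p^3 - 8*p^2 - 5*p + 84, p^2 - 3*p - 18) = p + 3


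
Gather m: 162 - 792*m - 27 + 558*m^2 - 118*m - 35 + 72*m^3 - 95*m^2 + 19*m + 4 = 72*m^3 + 463*m^2 - 891*m + 104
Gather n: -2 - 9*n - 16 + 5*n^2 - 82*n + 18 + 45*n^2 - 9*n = 50*n^2 - 100*n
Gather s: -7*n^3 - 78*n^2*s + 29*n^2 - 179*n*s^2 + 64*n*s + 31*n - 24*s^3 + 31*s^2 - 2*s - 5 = -7*n^3 + 29*n^2 + 31*n - 24*s^3 + s^2*(31 - 179*n) + s*(-78*n^2 + 64*n - 2) - 5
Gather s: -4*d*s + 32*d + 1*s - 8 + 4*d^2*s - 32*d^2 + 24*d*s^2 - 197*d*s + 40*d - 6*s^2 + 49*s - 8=-32*d^2 + 72*d + s^2*(24*d - 6) + s*(4*d^2 - 201*d + 50) - 16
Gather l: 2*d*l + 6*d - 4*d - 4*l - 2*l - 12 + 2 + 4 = 2*d + l*(2*d - 6) - 6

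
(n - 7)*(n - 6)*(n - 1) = n^3 - 14*n^2 + 55*n - 42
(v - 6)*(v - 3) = v^2 - 9*v + 18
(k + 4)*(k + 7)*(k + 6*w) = k^3 + 6*k^2*w + 11*k^2 + 66*k*w + 28*k + 168*w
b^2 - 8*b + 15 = (b - 5)*(b - 3)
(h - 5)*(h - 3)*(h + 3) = h^3 - 5*h^2 - 9*h + 45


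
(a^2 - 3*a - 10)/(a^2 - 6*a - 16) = (a - 5)/(a - 8)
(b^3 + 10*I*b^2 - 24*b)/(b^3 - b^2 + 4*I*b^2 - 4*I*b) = (b + 6*I)/(b - 1)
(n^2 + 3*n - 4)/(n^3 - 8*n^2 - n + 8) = (n + 4)/(n^2 - 7*n - 8)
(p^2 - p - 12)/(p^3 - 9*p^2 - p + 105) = (p - 4)/(p^2 - 12*p + 35)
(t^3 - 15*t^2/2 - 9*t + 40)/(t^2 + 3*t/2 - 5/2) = (t^2 - 10*t + 16)/(t - 1)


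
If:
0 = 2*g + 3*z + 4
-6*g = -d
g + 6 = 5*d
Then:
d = 36/29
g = 6/29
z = -128/87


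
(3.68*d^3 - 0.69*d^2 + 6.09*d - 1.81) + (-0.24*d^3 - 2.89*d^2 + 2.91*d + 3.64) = 3.44*d^3 - 3.58*d^2 + 9.0*d + 1.83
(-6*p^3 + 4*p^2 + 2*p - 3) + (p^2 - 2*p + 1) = -6*p^3 + 5*p^2 - 2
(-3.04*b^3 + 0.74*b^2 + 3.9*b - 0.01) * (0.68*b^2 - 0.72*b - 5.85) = -2.0672*b^5 + 2.692*b^4 + 19.9032*b^3 - 7.1438*b^2 - 22.8078*b + 0.0585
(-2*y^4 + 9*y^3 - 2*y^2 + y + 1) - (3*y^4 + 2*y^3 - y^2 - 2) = -5*y^4 + 7*y^3 - y^2 + y + 3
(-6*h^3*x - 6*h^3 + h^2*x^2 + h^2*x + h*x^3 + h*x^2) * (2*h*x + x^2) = -12*h^4*x^2 - 12*h^4*x - 4*h^3*x^3 - 4*h^3*x^2 + 3*h^2*x^4 + 3*h^2*x^3 + h*x^5 + h*x^4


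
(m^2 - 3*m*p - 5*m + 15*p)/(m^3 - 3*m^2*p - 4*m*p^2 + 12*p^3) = (5 - m)/(-m^2 + 4*p^2)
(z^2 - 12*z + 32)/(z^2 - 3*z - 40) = (z - 4)/(z + 5)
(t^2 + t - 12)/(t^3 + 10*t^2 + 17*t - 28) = (t - 3)/(t^2 + 6*t - 7)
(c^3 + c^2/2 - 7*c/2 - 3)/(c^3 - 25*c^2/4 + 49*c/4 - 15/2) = 2*(2*c^2 + 5*c + 3)/(4*c^2 - 17*c + 15)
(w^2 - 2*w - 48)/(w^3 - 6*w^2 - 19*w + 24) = (w + 6)/(w^2 + 2*w - 3)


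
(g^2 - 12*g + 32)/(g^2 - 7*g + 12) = (g - 8)/(g - 3)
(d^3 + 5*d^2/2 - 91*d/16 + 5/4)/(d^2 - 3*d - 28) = (16*d^2 - 24*d + 5)/(16*(d - 7))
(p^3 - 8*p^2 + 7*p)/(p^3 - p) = (p - 7)/(p + 1)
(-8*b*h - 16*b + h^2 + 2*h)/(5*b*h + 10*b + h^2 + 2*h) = (-8*b + h)/(5*b + h)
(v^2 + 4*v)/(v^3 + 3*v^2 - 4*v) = 1/(v - 1)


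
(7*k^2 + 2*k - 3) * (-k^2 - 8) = -7*k^4 - 2*k^3 - 53*k^2 - 16*k + 24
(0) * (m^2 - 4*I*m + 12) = 0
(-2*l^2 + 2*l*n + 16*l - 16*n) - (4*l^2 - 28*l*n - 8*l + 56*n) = -6*l^2 + 30*l*n + 24*l - 72*n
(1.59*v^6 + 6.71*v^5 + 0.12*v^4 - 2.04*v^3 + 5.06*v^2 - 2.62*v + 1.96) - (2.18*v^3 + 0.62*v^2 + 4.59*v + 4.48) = 1.59*v^6 + 6.71*v^5 + 0.12*v^4 - 4.22*v^3 + 4.44*v^2 - 7.21*v - 2.52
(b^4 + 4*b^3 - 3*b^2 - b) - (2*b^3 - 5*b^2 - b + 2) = b^4 + 2*b^3 + 2*b^2 - 2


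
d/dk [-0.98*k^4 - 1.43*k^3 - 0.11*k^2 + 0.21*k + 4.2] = -3.92*k^3 - 4.29*k^2 - 0.22*k + 0.21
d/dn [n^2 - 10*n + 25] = 2*n - 10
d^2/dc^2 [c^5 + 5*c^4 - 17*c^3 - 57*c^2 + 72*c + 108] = 20*c^3 + 60*c^2 - 102*c - 114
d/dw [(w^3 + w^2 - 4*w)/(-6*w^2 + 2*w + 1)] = (-6*w^4 + 4*w^3 - 19*w^2 + 2*w - 4)/(36*w^4 - 24*w^3 - 8*w^2 + 4*w + 1)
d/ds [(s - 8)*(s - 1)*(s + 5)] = 3*s^2 - 8*s - 37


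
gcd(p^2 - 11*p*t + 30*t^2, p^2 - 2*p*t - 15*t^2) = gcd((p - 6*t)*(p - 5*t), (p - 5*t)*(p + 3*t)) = p - 5*t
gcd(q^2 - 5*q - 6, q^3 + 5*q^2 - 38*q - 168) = q - 6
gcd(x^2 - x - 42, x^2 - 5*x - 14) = x - 7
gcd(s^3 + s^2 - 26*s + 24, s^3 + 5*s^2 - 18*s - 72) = s^2 + 2*s - 24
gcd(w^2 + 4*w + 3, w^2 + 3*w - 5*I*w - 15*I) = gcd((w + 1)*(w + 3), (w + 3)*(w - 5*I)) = w + 3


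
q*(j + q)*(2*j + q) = 2*j^2*q + 3*j*q^2 + q^3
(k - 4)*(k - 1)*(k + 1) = k^3 - 4*k^2 - k + 4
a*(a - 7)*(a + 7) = a^3 - 49*a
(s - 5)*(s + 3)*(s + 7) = s^3 + 5*s^2 - 29*s - 105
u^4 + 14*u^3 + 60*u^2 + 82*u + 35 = (u + 1)^2*(u + 5)*(u + 7)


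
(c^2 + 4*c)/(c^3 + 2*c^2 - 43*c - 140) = c/(c^2 - 2*c - 35)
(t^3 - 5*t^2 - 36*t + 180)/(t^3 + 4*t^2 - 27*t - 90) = (t - 6)/(t + 3)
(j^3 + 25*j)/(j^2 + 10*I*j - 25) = j*(j - 5*I)/(j + 5*I)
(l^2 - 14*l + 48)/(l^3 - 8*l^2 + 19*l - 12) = (l^2 - 14*l + 48)/(l^3 - 8*l^2 + 19*l - 12)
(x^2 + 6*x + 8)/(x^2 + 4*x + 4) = (x + 4)/(x + 2)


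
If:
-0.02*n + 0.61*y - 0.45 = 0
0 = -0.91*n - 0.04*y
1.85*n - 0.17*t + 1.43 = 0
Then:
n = -0.03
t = 8.06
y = 0.74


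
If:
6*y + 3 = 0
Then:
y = -1/2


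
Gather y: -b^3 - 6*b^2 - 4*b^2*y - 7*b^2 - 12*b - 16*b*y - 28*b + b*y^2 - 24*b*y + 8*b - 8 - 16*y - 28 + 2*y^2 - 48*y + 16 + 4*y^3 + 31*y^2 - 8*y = -b^3 - 13*b^2 - 32*b + 4*y^3 + y^2*(b + 33) + y*(-4*b^2 - 40*b - 72) - 20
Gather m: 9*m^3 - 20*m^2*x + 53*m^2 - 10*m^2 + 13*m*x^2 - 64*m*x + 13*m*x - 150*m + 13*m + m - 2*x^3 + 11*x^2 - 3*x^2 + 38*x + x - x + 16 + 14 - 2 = 9*m^3 + m^2*(43 - 20*x) + m*(13*x^2 - 51*x - 136) - 2*x^3 + 8*x^2 + 38*x + 28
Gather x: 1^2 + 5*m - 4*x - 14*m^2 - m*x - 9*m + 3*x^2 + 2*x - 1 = -14*m^2 - 4*m + 3*x^2 + x*(-m - 2)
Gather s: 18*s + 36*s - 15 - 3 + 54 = 54*s + 36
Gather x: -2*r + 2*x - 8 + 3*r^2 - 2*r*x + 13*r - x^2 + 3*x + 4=3*r^2 + 11*r - x^2 + x*(5 - 2*r) - 4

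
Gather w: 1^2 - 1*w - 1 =-w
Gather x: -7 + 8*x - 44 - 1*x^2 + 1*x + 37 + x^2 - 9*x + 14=0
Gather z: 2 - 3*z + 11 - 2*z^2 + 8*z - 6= -2*z^2 + 5*z + 7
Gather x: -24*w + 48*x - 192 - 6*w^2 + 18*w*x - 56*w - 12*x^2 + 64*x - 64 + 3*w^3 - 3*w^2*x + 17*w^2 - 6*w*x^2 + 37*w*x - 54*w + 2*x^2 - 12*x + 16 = 3*w^3 + 11*w^2 - 134*w + x^2*(-6*w - 10) + x*(-3*w^2 + 55*w + 100) - 240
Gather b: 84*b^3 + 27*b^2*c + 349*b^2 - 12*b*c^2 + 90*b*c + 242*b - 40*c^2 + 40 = 84*b^3 + b^2*(27*c + 349) + b*(-12*c^2 + 90*c + 242) - 40*c^2 + 40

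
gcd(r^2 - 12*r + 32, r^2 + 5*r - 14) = 1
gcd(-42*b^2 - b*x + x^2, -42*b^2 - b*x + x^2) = -42*b^2 - b*x + x^2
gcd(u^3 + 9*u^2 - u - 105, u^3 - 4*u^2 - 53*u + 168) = u^2 + 4*u - 21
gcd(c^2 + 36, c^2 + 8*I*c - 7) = 1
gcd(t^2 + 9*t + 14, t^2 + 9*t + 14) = t^2 + 9*t + 14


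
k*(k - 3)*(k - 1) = k^3 - 4*k^2 + 3*k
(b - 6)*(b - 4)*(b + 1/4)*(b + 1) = b^4 - 35*b^3/4 + 47*b^2/4 + 55*b/2 + 6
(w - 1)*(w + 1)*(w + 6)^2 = w^4 + 12*w^3 + 35*w^2 - 12*w - 36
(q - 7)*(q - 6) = q^2 - 13*q + 42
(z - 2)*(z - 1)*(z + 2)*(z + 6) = z^4 + 5*z^3 - 10*z^2 - 20*z + 24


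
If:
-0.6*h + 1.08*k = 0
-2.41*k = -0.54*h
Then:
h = 0.00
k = 0.00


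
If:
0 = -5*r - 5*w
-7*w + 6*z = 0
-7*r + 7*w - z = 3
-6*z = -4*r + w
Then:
No Solution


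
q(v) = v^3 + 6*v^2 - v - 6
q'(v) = 3*v^2 + 12*v - 1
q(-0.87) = -1.25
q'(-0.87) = -9.17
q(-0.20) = -5.57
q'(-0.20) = -3.28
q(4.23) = 172.81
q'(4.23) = 103.44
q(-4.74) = 27.05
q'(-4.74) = 9.52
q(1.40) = 7.10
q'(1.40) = 21.68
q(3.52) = 108.44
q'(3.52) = 78.41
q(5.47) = 331.72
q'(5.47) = 154.40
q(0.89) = -1.43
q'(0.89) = 12.06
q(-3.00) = 24.00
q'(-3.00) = -10.00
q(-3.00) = 24.00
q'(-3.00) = -10.00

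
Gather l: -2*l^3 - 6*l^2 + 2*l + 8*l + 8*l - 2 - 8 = -2*l^3 - 6*l^2 + 18*l - 10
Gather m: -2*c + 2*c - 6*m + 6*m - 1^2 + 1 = 0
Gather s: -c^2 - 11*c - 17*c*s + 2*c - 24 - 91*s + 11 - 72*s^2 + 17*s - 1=-c^2 - 9*c - 72*s^2 + s*(-17*c - 74) - 14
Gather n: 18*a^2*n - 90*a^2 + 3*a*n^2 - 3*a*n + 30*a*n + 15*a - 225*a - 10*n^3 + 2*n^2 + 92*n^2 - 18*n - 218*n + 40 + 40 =-90*a^2 - 210*a - 10*n^3 + n^2*(3*a + 94) + n*(18*a^2 + 27*a - 236) + 80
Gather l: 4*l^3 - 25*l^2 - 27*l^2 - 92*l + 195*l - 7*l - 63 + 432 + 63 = 4*l^3 - 52*l^2 + 96*l + 432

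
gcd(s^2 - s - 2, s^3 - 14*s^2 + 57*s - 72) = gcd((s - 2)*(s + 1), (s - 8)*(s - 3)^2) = 1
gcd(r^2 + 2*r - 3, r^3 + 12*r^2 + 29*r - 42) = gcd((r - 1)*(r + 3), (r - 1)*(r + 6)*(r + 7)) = r - 1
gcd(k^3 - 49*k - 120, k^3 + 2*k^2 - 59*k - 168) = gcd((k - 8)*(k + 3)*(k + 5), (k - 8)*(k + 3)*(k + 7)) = k^2 - 5*k - 24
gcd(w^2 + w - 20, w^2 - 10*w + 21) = 1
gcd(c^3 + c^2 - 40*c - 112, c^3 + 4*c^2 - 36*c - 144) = c + 4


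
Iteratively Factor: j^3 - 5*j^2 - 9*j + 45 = (j + 3)*(j^2 - 8*j + 15) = (j - 3)*(j + 3)*(j - 5)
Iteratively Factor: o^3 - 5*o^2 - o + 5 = (o - 5)*(o^2 - 1) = (o - 5)*(o - 1)*(o + 1)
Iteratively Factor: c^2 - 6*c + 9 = (c - 3)*(c - 3)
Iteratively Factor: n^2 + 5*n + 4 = (n + 1)*(n + 4)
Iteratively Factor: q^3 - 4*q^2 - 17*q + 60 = (q + 4)*(q^2 - 8*q + 15) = (q - 3)*(q + 4)*(q - 5)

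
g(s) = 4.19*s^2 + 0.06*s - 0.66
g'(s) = 8.38*s + 0.06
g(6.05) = 153.07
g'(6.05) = 50.76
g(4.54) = 85.98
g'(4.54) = 38.11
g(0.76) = 1.81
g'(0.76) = 6.43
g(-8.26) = 284.72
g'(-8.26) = -69.16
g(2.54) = 26.52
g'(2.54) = 21.35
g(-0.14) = -0.59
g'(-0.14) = -1.11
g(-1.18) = 5.10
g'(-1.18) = -9.83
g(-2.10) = 17.69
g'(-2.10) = -17.54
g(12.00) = 603.42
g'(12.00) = 100.62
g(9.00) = 339.27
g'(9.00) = 75.48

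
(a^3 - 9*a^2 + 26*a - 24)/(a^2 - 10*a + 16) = (a^2 - 7*a + 12)/(a - 8)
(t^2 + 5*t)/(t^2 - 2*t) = (t + 5)/(t - 2)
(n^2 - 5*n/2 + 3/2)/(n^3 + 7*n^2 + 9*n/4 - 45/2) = 2*(n - 1)/(2*n^2 + 17*n + 30)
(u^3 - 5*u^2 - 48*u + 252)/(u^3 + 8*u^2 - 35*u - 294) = (u - 6)/(u + 7)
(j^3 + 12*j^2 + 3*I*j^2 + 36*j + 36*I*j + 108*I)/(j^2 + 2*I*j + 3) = (j^2 + 12*j + 36)/(j - I)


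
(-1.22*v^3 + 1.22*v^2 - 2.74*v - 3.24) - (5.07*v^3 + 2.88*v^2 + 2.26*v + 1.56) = -6.29*v^3 - 1.66*v^2 - 5.0*v - 4.8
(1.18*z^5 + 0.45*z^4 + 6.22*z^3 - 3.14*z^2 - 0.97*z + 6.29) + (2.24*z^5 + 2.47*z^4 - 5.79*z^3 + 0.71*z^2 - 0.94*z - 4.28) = 3.42*z^5 + 2.92*z^4 + 0.43*z^3 - 2.43*z^2 - 1.91*z + 2.01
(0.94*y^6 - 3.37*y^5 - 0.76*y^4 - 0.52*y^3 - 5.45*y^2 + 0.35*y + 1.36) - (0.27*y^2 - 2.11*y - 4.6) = 0.94*y^6 - 3.37*y^5 - 0.76*y^4 - 0.52*y^3 - 5.72*y^2 + 2.46*y + 5.96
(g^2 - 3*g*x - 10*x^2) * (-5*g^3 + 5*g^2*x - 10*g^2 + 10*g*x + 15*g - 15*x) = -5*g^5 + 20*g^4*x - 10*g^4 + 35*g^3*x^2 + 40*g^3*x + 15*g^3 - 50*g^2*x^3 + 70*g^2*x^2 - 60*g^2*x - 100*g*x^3 - 105*g*x^2 + 150*x^3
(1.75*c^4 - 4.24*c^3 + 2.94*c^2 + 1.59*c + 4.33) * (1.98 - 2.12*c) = -3.71*c^5 + 12.4538*c^4 - 14.628*c^3 + 2.4504*c^2 - 6.0314*c + 8.5734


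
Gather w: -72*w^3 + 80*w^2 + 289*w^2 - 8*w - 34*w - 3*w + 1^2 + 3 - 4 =-72*w^3 + 369*w^2 - 45*w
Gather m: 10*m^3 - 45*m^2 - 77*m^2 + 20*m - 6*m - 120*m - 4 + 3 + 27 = 10*m^3 - 122*m^2 - 106*m + 26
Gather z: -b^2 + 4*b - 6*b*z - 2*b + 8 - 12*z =-b^2 + 2*b + z*(-6*b - 12) + 8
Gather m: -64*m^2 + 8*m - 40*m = -64*m^2 - 32*m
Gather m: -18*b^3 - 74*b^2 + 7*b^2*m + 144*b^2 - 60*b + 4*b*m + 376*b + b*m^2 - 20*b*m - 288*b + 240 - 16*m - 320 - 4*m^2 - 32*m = -18*b^3 + 70*b^2 + 28*b + m^2*(b - 4) + m*(7*b^2 - 16*b - 48) - 80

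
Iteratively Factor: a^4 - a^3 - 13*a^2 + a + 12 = (a - 4)*(a^3 + 3*a^2 - a - 3) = (a - 4)*(a - 1)*(a^2 + 4*a + 3) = (a - 4)*(a - 1)*(a + 1)*(a + 3)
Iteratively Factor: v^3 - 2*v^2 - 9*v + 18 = (v - 3)*(v^2 + v - 6) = (v - 3)*(v - 2)*(v + 3)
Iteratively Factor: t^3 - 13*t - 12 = (t + 1)*(t^2 - t - 12) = (t - 4)*(t + 1)*(t + 3)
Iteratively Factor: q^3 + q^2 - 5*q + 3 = (q - 1)*(q^2 + 2*q - 3) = (q - 1)*(q + 3)*(q - 1)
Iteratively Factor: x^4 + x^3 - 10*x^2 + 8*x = (x - 2)*(x^3 + 3*x^2 - 4*x) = (x - 2)*(x + 4)*(x^2 - x) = x*(x - 2)*(x + 4)*(x - 1)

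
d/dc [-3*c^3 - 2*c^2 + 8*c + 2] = -9*c^2 - 4*c + 8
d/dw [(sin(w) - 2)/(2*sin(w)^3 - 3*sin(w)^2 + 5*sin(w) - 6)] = (-4*sin(w)^3 + 15*sin(w)^2 - 12*sin(w) + 4)*cos(w)/(2*sin(w)^3 - 3*sin(w)^2 + 5*sin(w) - 6)^2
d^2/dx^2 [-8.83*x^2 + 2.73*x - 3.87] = -17.6600000000000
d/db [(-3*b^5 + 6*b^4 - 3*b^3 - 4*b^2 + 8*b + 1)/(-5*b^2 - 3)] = (45*b^6 - 60*b^5 + 60*b^4 - 72*b^3 + 67*b^2 + 34*b - 24)/(25*b^4 + 30*b^2 + 9)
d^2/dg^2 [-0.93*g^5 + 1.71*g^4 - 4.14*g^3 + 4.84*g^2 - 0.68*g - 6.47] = -18.6*g^3 + 20.52*g^2 - 24.84*g + 9.68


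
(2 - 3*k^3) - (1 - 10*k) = -3*k^3 + 10*k + 1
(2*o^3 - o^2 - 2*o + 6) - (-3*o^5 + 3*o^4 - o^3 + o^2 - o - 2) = 3*o^5 - 3*o^4 + 3*o^3 - 2*o^2 - o + 8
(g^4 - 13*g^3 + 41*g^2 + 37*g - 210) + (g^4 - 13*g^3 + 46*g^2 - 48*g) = 2*g^4 - 26*g^3 + 87*g^2 - 11*g - 210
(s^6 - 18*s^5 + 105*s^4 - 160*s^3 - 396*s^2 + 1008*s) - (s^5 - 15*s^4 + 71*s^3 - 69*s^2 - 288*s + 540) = s^6 - 19*s^5 + 120*s^4 - 231*s^3 - 327*s^2 + 1296*s - 540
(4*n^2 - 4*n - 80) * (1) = 4*n^2 - 4*n - 80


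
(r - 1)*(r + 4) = r^2 + 3*r - 4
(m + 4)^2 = m^2 + 8*m + 16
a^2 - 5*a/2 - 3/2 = (a - 3)*(a + 1/2)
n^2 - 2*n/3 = n*(n - 2/3)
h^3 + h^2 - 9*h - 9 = (h - 3)*(h + 1)*(h + 3)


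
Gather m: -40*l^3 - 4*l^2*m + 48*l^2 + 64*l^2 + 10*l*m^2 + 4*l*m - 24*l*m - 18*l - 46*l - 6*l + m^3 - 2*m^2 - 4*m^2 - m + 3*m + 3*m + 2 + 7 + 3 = -40*l^3 + 112*l^2 - 70*l + m^3 + m^2*(10*l - 6) + m*(-4*l^2 - 20*l + 5) + 12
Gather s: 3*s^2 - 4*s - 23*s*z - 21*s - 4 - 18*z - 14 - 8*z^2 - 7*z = 3*s^2 + s*(-23*z - 25) - 8*z^2 - 25*z - 18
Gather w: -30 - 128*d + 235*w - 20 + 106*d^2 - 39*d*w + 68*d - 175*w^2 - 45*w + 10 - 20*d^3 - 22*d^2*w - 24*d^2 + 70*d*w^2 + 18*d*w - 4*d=-20*d^3 + 82*d^2 - 64*d + w^2*(70*d - 175) + w*(-22*d^2 - 21*d + 190) - 40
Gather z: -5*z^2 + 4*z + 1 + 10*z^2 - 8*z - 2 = 5*z^2 - 4*z - 1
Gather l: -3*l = -3*l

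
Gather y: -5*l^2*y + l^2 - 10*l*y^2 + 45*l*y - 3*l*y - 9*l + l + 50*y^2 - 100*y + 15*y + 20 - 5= l^2 - 8*l + y^2*(50 - 10*l) + y*(-5*l^2 + 42*l - 85) + 15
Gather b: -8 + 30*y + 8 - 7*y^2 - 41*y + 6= -7*y^2 - 11*y + 6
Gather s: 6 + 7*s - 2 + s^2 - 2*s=s^2 + 5*s + 4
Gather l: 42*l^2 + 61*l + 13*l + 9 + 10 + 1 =42*l^2 + 74*l + 20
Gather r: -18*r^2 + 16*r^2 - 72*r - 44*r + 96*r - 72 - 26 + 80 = -2*r^2 - 20*r - 18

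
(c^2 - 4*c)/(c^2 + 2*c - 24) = c/(c + 6)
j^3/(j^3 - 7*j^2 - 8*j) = j^2/(j^2 - 7*j - 8)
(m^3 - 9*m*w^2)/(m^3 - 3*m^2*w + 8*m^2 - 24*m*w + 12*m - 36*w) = m*(m + 3*w)/(m^2 + 8*m + 12)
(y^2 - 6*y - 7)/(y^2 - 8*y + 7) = (y + 1)/(y - 1)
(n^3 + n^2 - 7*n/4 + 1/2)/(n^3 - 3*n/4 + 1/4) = (n + 2)/(n + 1)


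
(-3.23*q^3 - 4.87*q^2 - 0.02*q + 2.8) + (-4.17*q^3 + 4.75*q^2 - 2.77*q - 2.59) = -7.4*q^3 - 0.12*q^2 - 2.79*q + 0.21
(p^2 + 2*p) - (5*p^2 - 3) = -4*p^2 + 2*p + 3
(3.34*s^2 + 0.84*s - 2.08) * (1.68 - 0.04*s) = -0.1336*s^3 + 5.5776*s^2 + 1.4944*s - 3.4944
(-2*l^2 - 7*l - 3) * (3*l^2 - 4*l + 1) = -6*l^4 - 13*l^3 + 17*l^2 + 5*l - 3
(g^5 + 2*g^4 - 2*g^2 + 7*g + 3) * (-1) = -g^5 - 2*g^4 + 2*g^2 - 7*g - 3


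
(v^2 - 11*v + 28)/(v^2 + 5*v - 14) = (v^2 - 11*v + 28)/(v^2 + 5*v - 14)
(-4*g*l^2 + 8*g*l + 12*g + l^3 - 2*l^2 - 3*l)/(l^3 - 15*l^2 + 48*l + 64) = (-4*g*l + 12*g + l^2 - 3*l)/(l^2 - 16*l + 64)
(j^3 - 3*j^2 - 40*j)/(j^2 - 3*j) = (j^2 - 3*j - 40)/(j - 3)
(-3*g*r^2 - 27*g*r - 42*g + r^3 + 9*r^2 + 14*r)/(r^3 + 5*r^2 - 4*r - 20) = (-3*g*r - 21*g + r^2 + 7*r)/(r^2 + 3*r - 10)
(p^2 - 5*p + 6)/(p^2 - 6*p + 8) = (p - 3)/(p - 4)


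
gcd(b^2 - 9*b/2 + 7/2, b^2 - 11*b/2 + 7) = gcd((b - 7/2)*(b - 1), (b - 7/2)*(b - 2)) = b - 7/2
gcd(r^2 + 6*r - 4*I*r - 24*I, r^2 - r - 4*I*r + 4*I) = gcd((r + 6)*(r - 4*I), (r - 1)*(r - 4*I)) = r - 4*I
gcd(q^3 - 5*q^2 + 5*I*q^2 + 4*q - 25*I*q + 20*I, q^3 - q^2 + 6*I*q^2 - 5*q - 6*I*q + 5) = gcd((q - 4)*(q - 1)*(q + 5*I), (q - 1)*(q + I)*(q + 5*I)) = q^2 + q*(-1 + 5*I) - 5*I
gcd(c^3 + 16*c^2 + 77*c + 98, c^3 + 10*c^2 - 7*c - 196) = c^2 + 14*c + 49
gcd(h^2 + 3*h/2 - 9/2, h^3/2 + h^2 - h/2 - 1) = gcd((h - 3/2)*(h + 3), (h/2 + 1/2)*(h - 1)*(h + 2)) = 1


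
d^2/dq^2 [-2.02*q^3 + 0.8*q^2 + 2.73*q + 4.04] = 1.6 - 12.12*q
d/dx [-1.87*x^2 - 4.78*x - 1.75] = -3.74*x - 4.78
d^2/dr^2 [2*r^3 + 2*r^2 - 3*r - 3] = 12*r + 4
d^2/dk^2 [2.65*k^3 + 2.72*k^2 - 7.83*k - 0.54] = 15.9*k + 5.44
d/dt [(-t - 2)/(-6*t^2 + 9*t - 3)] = (-2*t^2 - 8*t + 7)/(3*(4*t^4 - 12*t^3 + 13*t^2 - 6*t + 1))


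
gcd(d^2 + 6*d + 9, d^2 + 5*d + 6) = d + 3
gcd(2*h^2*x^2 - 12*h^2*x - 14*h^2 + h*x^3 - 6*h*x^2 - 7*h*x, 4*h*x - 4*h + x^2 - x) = 1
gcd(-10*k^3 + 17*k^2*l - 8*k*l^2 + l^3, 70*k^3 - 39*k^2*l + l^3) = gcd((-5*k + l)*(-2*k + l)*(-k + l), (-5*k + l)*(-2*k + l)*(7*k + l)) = 10*k^2 - 7*k*l + l^2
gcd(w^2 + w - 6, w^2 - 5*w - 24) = w + 3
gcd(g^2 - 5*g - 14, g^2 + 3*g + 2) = g + 2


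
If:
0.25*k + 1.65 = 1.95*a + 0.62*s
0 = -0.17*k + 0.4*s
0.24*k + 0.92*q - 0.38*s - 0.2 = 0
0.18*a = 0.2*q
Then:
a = 0.89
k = -6.88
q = 0.80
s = -2.92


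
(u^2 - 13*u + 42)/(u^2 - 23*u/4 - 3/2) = 4*(u - 7)/(4*u + 1)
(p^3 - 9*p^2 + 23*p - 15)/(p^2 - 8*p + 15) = p - 1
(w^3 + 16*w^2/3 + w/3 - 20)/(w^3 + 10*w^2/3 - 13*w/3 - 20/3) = (w + 3)/(w + 1)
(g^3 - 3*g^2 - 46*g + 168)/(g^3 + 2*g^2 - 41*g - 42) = (g - 4)/(g + 1)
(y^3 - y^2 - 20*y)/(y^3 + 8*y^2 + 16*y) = (y - 5)/(y + 4)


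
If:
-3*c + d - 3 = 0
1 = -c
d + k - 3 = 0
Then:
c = -1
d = 0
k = 3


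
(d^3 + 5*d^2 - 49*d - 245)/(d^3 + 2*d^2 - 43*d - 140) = (d + 7)/(d + 4)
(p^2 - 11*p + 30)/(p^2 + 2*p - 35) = (p - 6)/(p + 7)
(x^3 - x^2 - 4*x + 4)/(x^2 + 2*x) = x - 3 + 2/x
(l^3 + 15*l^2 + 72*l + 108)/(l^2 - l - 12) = (l^2 + 12*l + 36)/(l - 4)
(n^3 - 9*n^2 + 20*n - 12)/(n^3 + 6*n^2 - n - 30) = (n^2 - 7*n + 6)/(n^2 + 8*n + 15)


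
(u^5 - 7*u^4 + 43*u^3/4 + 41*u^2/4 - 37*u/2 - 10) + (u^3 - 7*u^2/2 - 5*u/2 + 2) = u^5 - 7*u^4 + 47*u^3/4 + 27*u^2/4 - 21*u - 8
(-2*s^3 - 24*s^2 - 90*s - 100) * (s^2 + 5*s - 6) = -2*s^5 - 34*s^4 - 198*s^3 - 406*s^2 + 40*s + 600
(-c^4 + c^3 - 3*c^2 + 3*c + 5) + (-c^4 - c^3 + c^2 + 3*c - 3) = -2*c^4 - 2*c^2 + 6*c + 2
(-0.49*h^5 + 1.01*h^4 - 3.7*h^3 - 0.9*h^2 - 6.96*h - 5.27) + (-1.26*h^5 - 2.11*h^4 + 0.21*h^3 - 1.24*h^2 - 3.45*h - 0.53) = -1.75*h^5 - 1.1*h^4 - 3.49*h^3 - 2.14*h^2 - 10.41*h - 5.8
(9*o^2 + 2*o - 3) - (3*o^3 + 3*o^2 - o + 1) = -3*o^3 + 6*o^2 + 3*o - 4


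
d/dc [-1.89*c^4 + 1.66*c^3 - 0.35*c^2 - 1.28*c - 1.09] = -7.56*c^3 + 4.98*c^2 - 0.7*c - 1.28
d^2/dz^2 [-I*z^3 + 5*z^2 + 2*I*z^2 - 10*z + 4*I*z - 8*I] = -6*I*z + 10 + 4*I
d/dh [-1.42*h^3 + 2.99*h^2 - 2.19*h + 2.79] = -4.26*h^2 + 5.98*h - 2.19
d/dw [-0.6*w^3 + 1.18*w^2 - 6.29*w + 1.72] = -1.8*w^2 + 2.36*w - 6.29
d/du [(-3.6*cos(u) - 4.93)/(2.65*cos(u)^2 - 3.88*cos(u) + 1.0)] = (-9.54*cos(u)^2 - 26.129*cos(u) + 22.7284)*sin(u)/(7.0225*cos(u)^4 - 20.564*cos(u)^3 + 20.3544*cos(u)^2 - 7.76*cos(u) + 1.0)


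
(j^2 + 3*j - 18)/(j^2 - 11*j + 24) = (j + 6)/(j - 8)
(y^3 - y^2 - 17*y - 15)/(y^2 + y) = y - 2 - 15/y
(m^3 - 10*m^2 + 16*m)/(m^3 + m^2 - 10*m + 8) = m*(m - 8)/(m^2 + 3*m - 4)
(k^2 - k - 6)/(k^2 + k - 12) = (k + 2)/(k + 4)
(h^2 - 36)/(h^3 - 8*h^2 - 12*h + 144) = (h + 6)/(h^2 - 2*h - 24)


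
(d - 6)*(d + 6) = d^2 - 36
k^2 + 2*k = k*(k + 2)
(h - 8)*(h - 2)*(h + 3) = h^3 - 7*h^2 - 14*h + 48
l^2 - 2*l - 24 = (l - 6)*(l + 4)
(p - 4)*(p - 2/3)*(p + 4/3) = p^3 - 10*p^2/3 - 32*p/9 + 32/9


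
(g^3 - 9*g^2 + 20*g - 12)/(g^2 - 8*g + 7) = (g^2 - 8*g + 12)/(g - 7)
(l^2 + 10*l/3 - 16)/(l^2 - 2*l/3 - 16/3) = (l + 6)/(l + 2)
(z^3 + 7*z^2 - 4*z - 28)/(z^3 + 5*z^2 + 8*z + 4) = (z^2 + 5*z - 14)/(z^2 + 3*z + 2)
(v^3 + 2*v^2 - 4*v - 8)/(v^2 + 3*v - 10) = (v^2 + 4*v + 4)/(v + 5)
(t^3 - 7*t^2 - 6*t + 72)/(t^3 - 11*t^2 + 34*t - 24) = (t + 3)/(t - 1)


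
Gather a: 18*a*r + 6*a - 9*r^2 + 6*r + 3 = a*(18*r + 6) - 9*r^2 + 6*r + 3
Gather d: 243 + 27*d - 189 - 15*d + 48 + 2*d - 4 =14*d + 98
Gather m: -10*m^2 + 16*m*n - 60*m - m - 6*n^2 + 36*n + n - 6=-10*m^2 + m*(16*n - 61) - 6*n^2 + 37*n - 6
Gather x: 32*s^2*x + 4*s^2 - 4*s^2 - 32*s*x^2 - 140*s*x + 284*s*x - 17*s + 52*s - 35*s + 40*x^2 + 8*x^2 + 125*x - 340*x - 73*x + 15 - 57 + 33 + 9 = x^2*(48 - 32*s) + x*(32*s^2 + 144*s - 288)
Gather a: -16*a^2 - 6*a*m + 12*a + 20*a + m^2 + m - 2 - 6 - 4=-16*a^2 + a*(32 - 6*m) + m^2 + m - 12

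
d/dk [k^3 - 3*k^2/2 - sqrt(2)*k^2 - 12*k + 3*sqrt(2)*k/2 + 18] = 3*k^2 - 3*k - 2*sqrt(2)*k - 12 + 3*sqrt(2)/2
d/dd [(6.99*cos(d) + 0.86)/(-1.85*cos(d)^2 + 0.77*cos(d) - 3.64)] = (-12.9315*cos(d)^2 - 3.182*cos(d) + 26.1058)*sin(d)/(3.4225*cos(d)^4 - 2.849*cos(d)^3 + 14.0609*cos(d)^2 - 5.6056*cos(d) + 13.2496)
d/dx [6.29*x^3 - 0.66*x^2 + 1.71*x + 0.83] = 18.87*x^2 - 1.32*x + 1.71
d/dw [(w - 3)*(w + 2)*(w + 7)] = 3*w^2 + 12*w - 13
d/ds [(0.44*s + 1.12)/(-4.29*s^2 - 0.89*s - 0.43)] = (1.8876*s^2 + 9.6096*s + 0.8076)/(18.4041*s^4 + 7.6362*s^3 + 4.4815*s^2 + 0.7654*s + 0.1849)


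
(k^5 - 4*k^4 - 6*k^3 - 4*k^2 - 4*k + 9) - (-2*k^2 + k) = k^5 - 4*k^4 - 6*k^3 - 2*k^2 - 5*k + 9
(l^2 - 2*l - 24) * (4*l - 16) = 4*l^3 - 24*l^2 - 64*l + 384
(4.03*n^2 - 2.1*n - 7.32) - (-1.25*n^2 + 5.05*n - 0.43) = 5.28*n^2 - 7.15*n - 6.89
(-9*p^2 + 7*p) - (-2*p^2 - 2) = -7*p^2 + 7*p + 2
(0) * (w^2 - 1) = 0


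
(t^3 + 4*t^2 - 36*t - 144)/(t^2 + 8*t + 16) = (t^2 - 36)/(t + 4)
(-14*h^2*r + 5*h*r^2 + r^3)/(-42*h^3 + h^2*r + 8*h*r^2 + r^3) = r/(3*h + r)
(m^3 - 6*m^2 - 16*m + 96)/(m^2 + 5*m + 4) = (m^2 - 10*m + 24)/(m + 1)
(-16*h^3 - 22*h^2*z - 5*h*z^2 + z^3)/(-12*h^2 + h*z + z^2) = (-16*h^3 - 22*h^2*z - 5*h*z^2 + z^3)/(-12*h^2 + h*z + z^2)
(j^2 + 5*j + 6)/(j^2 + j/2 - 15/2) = 2*(j + 2)/(2*j - 5)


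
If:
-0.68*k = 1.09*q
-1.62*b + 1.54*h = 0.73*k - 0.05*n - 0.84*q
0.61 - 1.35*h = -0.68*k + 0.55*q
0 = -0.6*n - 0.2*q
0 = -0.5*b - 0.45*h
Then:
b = 0.49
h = -0.55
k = -1.32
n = -0.27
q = 0.82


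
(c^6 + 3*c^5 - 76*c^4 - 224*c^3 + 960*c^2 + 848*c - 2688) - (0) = c^6 + 3*c^5 - 76*c^4 - 224*c^3 + 960*c^2 + 848*c - 2688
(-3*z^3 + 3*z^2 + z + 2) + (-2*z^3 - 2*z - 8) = -5*z^3 + 3*z^2 - z - 6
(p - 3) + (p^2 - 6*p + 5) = p^2 - 5*p + 2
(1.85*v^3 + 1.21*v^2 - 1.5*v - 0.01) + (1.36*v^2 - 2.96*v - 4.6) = 1.85*v^3 + 2.57*v^2 - 4.46*v - 4.61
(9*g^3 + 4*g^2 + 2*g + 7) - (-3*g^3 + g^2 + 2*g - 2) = 12*g^3 + 3*g^2 + 9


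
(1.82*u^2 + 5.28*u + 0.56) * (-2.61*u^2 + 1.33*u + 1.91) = -4.7502*u^4 - 11.3602*u^3 + 9.037*u^2 + 10.8296*u + 1.0696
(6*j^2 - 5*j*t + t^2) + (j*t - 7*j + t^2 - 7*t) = 6*j^2 - 4*j*t - 7*j + 2*t^2 - 7*t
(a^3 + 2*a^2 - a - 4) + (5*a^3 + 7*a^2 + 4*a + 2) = 6*a^3 + 9*a^2 + 3*a - 2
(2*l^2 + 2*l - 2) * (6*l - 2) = 12*l^3 + 8*l^2 - 16*l + 4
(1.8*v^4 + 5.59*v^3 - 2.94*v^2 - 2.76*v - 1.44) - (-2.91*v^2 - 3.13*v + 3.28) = 1.8*v^4 + 5.59*v^3 - 0.0299999999999998*v^2 + 0.37*v - 4.72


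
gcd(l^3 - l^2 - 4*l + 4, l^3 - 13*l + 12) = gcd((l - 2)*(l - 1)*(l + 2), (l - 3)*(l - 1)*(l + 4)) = l - 1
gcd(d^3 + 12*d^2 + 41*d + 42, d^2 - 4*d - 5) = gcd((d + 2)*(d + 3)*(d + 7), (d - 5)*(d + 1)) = 1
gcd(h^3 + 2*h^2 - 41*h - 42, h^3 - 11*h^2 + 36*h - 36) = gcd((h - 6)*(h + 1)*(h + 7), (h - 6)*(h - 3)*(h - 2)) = h - 6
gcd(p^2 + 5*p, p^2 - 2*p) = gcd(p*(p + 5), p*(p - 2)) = p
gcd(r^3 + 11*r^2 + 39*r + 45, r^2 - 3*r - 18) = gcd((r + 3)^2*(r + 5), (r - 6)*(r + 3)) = r + 3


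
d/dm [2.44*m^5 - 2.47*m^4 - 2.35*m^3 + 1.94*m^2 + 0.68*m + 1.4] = 12.2*m^4 - 9.88*m^3 - 7.05*m^2 + 3.88*m + 0.68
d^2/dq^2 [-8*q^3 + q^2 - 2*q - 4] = 2 - 48*q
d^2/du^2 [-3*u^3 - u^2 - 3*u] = -18*u - 2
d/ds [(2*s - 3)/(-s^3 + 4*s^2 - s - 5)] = (-2*s^3 + 8*s^2 - 2*s + (2*s - 3)*(3*s^2 - 8*s + 1) - 10)/(s^3 - 4*s^2 + s + 5)^2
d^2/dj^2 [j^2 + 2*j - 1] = 2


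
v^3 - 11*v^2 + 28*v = v*(v - 7)*(v - 4)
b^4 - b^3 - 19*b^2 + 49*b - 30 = (b - 3)*(b - 2)*(b - 1)*(b + 5)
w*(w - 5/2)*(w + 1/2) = w^3 - 2*w^2 - 5*w/4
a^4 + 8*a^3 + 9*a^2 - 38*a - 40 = (a - 2)*(a + 1)*(a + 4)*(a + 5)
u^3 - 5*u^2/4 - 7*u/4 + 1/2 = (u - 2)*(u - 1/4)*(u + 1)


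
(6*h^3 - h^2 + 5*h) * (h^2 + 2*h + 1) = 6*h^5 + 11*h^4 + 9*h^3 + 9*h^2 + 5*h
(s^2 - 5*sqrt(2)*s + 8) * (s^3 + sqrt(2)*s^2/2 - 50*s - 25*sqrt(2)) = s^5 - 9*sqrt(2)*s^4/2 - 47*s^3 + 229*sqrt(2)*s^2 - 150*s - 200*sqrt(2)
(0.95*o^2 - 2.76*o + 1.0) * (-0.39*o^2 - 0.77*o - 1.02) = -0.3705*o^4 + 0.3449*o^3 + 0.7662*o^2 + 2.0452*o - 1.02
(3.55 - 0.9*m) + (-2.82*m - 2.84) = 0.71 - 3.72*m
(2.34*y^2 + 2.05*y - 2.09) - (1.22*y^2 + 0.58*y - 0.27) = 1.12*y^2 + 1.47*y - 1.82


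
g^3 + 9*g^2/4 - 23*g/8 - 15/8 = (g - 5/4)*(g + 1/2)*(g + 3)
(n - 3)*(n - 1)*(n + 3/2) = n^3 - 5*n^2/2 - 3*n + 9/2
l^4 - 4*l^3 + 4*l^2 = l^2*(l - 2)^2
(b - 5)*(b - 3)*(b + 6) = b^3 - 2*b^2 - 33*b + 90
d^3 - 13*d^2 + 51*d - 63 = (d - 7)*(d - 3)^2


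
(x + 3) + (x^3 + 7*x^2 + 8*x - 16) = x^3 + 7*x^2 + 9*x - 13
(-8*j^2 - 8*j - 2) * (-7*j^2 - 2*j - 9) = 56*j^4 + 72*j^3 + 102*j^2 + 76*j + 18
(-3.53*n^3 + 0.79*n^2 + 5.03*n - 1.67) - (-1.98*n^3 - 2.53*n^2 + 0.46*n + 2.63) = -1.55*n^3 + 3.32*n^2 + 4.57*n - 4.3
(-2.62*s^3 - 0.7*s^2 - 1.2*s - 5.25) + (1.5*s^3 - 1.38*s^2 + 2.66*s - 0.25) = -1.12*s^3 - 2.08*s^2 + 1.46*s - 5.5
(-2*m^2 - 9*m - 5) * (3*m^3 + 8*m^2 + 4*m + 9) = -6*m^5 - 43*m^4 - 95*m^3 - 94*m^2 - 101*m - 45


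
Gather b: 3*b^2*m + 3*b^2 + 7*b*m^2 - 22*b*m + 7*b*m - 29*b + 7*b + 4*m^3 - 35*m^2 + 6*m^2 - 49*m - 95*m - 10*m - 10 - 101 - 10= b^2*(3*m + 3) + b*(7*m^2 - 15*m - 22) + 4*m^3 - 29*m^2 - 154*m - 121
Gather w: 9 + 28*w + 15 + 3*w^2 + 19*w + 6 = 3*w^2 + 47*w + 30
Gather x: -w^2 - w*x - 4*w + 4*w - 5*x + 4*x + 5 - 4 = -w^2 + x*(-w - 1) + 1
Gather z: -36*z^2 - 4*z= -36*z^2 - 4*z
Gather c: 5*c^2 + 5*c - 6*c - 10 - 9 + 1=5*c^2 - c - 18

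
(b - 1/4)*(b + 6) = b^2 + 23*b/4 - 3/2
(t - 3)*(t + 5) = t^2 + 2*t - 15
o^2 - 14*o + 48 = (o - 8)*(o - 6)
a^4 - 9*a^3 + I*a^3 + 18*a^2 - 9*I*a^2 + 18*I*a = a*(a - 6)*(a - 3)*(a + I)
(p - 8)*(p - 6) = p^2 - 14*p + 48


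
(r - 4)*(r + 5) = r^2 + r - 20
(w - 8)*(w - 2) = w^2 - 10*w + 16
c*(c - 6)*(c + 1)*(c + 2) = c^4 - 3*c^3 - 16*c^2 - 12*c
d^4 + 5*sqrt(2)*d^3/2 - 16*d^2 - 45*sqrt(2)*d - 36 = (d - 3*sqrt(2))*(d + sqrt(2)/2)*(d + 2*sqrt(2))*(d + 3*sqrt(2))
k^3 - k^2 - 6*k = k*(k - 3)*(k + 2)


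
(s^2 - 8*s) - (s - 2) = s^2 - 9*s + 2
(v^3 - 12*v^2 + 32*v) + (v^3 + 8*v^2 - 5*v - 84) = 2*v^3 - 4*v^2 + 27*v - 84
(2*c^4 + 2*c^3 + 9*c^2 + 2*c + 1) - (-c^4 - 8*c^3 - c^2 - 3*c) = 3*c^4 + 10*c^3 + 10*c^2 + 5*c + 1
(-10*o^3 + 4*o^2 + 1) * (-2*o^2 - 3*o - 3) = 20*o^5 + 22*o^4 + 18*o^3 - 14*o^2 - 3*o - 3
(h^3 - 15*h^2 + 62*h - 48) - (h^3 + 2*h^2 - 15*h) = -17*h^2 + 77*h - 48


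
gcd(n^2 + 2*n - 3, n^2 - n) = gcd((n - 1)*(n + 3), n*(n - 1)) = n - 1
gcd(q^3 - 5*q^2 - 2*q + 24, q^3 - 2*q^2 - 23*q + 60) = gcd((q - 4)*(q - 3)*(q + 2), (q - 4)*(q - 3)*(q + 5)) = q^2 - 7*q + 12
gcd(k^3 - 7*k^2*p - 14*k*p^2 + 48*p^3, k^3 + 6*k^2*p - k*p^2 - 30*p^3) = -k^2 - k*p + 6*p^2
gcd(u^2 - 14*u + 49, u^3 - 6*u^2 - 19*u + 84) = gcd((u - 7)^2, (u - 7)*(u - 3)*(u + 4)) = u - 7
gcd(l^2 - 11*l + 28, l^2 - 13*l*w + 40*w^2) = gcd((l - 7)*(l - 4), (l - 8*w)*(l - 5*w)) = 1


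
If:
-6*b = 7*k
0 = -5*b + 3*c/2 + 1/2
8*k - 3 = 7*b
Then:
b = -21/97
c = -307/291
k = 18/97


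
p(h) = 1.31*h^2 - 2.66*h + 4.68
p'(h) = 2.62*h - 2.66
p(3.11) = 9.08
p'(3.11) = 5.49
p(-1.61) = 12.36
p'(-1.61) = -6.88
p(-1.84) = 14.01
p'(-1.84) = -7.48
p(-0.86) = 7.94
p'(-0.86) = -4.91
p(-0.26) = 5.46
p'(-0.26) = -3.34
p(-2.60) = 20.45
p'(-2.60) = -9.47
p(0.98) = 3.33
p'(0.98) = -0.09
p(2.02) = 4.65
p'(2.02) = 2.63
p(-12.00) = 225.24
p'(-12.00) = -34.10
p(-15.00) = 339.33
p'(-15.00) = -41.96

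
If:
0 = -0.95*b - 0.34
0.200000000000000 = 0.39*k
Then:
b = -0.36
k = 0.51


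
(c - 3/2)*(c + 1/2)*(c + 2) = c^3 + c^2 - 11*c/4 - 3/2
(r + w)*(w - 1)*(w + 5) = r*w^2 + 4*r*w - 5*r + w^3 + 4*w^2 - 5*w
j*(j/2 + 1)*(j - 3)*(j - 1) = j^4/2 - j^3 - 5*j^2/2 + 3*j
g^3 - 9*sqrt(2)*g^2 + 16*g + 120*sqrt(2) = (g - 6*sqrt(2))*(g - 5*sqrt(2))*(g + 2*sqrt(2))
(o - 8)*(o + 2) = o^2 - 6*o - 16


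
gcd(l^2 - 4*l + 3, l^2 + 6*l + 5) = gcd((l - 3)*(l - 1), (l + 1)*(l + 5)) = 1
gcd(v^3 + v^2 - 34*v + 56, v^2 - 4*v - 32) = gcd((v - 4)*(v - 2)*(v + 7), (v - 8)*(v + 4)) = 1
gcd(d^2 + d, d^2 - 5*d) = d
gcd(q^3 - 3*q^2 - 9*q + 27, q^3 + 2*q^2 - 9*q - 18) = q^2 - 9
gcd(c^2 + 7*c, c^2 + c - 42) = c + 7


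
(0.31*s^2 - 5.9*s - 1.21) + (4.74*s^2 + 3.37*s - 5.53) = 5.05*s^2 - 2.53*s - 6.74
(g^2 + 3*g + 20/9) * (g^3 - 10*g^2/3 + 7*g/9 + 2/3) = g^5 - g^4/3 - 7*g^3 - 119*g^2/27 + 302*g/81 + 40/27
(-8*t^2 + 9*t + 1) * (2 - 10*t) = 80*t^3 - 106*t^2 + 8*t + 2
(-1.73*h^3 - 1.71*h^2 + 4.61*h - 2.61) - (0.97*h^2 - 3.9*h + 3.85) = -1.73*h^3 - 2.68*h^2 + 8.51*h - 6.46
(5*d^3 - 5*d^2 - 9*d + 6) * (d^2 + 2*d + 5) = 5*d^5 + 5*d^4 + 6*d^3 - 37*d^2 - 33*d + 30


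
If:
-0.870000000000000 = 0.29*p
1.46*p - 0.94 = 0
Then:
No Solution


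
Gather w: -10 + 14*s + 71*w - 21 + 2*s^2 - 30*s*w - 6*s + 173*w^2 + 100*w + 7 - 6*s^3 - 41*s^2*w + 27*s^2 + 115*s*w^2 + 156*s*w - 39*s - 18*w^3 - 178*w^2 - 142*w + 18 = -6*s^3 + 29*s^2 - 31*s - 18*w^3 + w^2*(115*s - 5) + w*(-41*s^2 + 126*s + 29) - 6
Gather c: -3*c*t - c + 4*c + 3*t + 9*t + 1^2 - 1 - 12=c*(3 - 3*t) + 12*t - 12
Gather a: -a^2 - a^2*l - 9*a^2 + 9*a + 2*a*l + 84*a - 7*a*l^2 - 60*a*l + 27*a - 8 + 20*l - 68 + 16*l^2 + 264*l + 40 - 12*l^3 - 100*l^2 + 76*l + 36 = a^2*(-l - 10) + a*(-7*l^2 - 58*l + 120) - 12*l^3 - 84*l^2 + 360*l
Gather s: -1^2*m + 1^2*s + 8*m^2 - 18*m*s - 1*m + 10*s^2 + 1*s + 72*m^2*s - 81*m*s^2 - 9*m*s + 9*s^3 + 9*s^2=8*m^2 - 2*m + 9*s^3 + s^2*(19 - 81*m) + s*(72*m^2 - 27*m + 2)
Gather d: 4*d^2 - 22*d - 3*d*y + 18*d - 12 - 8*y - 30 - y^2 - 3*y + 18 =4*d^2 + d*(-3*y - 4) - y^2 - 11*y - 24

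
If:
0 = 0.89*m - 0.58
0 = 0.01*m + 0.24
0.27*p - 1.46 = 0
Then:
No Solution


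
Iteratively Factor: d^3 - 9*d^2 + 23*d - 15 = (d - 5)*(d^2 - 4*d + 3) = (d - 5)*(d - 3)*(d - 1)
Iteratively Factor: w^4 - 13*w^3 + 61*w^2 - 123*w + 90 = (w - 3)*(w^3 - 10*w^2 + 31*w - 30) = (w - 3)*(w - 2)*(w^2 - 8*w + 15) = (w - 5)*(w - 3)*(w - 2)*(w - 3)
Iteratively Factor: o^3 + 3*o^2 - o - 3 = (o + 3)*(o^2 - 1) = (o - 1)*(o + 3)*(o + 1)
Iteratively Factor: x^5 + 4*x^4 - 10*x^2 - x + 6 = (x + 1)*(x^4 + 3*x^3 - 3*x^2 - 7*x + 6) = (x + 1)*(x + 3)*(x^3 - 3*x + 2) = (x + 1)*(x + 2)*(x + 3)*(x^2 - 2*x + 1) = (x - 1)*(x + 1)*(x + 2)*(x + 3)*(x - 1)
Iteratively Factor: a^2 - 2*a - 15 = (a + 3)*(a - 5)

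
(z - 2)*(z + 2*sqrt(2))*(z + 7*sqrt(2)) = z^3 - 2*z^2 + 9*sqrt(2)*z^2 - 18*sqrt(2)*z + 28*z - 56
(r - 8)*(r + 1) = r^2 - 7*r - 8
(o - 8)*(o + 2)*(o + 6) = o^3 - 52*o - 96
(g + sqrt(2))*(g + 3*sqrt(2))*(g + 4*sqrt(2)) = g^3 + 8*sqrt(2)*g^2 + 38*g + 24*sqrt(2)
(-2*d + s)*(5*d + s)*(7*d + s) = -70*d^3 + 11*d^2*s + 10*d*s^2 + s^3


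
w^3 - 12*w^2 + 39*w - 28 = (w - 7)*(w - 4)*(w - 1)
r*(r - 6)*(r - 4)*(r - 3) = r^4 - 13*r^3 + 54*r^2 - 72*r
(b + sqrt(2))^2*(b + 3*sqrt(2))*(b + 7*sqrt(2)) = b^4 + 12*sqrt(2)*b^3 + 84*b^2 + 104*sqrt(2)*b + 84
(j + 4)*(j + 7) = j^2 + 11*j + 28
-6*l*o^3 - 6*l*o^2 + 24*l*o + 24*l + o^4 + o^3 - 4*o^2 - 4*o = (-6*l + o)*(o - 2)*(o + 1)*(o + 2)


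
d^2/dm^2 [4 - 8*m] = 0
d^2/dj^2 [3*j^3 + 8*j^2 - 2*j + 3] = 18*j + 16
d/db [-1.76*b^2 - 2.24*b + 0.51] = -3.52*b - 2.24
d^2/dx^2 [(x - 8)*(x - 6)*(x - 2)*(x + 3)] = 12*x^2 - 78*x + 56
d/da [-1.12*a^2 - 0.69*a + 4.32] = -2.24*a - 0.69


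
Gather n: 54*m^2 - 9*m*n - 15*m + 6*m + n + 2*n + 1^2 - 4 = 54*m^2 - 9*m + n*(3 - 9*m) - 3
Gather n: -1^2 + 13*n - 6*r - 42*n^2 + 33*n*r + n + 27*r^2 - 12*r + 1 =-42*n^2 + n*(33*r + 14) + 27*r^2 - 18*r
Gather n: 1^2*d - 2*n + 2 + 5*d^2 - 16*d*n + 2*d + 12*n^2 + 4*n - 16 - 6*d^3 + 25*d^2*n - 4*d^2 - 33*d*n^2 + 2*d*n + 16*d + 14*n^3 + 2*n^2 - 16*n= -6*d^3 + d^2 + 19*d + 14*n^3 + n^2*(14 - 33*d) + n*(25*d^2 - 14*d - 14) - 14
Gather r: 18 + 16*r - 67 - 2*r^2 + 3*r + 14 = -2*r^2 + 19*r - 35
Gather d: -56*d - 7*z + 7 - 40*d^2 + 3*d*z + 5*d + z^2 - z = -40*d^2 + d*(3*z - 51) + z^2 - 8*z + 7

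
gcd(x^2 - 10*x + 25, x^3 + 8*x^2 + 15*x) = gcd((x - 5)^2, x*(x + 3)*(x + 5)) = 1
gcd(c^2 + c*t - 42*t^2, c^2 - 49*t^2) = c + 7*t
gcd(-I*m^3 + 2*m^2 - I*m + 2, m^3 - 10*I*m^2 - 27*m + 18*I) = m - I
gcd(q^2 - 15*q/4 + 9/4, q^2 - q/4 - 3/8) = q - 3/4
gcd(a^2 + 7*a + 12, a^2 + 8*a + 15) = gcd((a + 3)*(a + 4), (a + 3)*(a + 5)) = a + 3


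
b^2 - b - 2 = (b - 2)*(b + 1)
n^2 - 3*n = n*(n - 3)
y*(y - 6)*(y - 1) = y^3 - 7*y^2 + 6*y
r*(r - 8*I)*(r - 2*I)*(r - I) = r^4 - 11*I*r^3 - 26*r^2 + 16*I*r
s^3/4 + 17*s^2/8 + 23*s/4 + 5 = (s/4 + 1)*(s + 2)*(s + 5/2)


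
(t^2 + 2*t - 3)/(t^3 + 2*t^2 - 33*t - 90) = (t - 1)/(t^2 - t - 30)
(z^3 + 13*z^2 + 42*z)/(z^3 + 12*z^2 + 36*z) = (z + 7)/(z + 6)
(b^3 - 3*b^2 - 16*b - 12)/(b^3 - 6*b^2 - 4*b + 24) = (b + 1)/(b - 2)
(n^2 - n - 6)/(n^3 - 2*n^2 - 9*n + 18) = (n + 2)/(n^2 + n - 6)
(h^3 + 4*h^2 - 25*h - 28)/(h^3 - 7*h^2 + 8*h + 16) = (h + 7)/(h - 4)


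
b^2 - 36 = (b - 6)*(b + 6)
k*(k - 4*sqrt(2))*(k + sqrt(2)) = k^3 - 3*sqrt(2)*k^2 - 8*k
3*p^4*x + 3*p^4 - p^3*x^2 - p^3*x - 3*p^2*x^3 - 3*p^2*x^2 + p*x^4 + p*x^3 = (-3*p + x)*(-p + x)*(p + x)*(p*x + p)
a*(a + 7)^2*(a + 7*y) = a^4 + 7*a^3*y + 14*a^3 + 98*a^2*y + 49*a^2 + 343*a*y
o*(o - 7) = o^2 - 7*o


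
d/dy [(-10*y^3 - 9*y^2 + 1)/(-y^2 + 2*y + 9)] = 2*(5*y^4 - 20*y^3 - 144*y^2 - 80*y - 1)/(y^4 - 4*y^3 - 14*y^2 + 36*y + 81)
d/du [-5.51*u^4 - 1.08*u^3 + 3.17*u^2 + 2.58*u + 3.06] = -22.04*u^3 - 3.24*u^2 + 6.34*u + 2.58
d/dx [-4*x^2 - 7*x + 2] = -8*x - 7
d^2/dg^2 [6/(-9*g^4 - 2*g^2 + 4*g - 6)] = 24*((27*g^2 + 1)*(9*g^4 + 2*g^2 - 4*g + 6) - 8*(9*g^3 + g - 1)^2)/(9*g^4 + 2*g^2 - 4*g + 6)^3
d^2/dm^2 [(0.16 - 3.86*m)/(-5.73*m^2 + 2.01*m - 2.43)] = ((17.3508 - 132.7068*m)*(5.73*m^2 - 2.01*m + 2.43) + (3.86*m - 0.16)*(11.46*m - 2.01)*(22.92*m - 4.02))/(5.73*m^2 - 2.01*m + 2.43)^3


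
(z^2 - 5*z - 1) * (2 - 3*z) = -3*z^3 + 17*z^2 - 7*z - 2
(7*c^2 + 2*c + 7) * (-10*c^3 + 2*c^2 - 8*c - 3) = -70*c^5 - 6*c^4 - 122*c^3 - 23*c^2 - 62*c - 21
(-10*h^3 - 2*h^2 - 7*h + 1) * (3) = -30*h^3 - 6*h^2 - 21*h + 3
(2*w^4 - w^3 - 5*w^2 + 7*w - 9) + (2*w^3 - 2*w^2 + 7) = 2*w^4 + w^3 - 7*w^2 + 7*w - 2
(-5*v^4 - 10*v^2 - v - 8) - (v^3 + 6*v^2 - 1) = -5*v^4 - v^3 - 16*v^2 - v - 7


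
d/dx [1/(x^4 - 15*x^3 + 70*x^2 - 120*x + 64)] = (-4*x^3 + 45*x^2 - 140*x + 120)/(x^4 - 15*x^3 + 70*x^2 - 120*x + 64)^2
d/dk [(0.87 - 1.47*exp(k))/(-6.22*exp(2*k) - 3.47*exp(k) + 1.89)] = (-9.1434*exp(2*k) + 10.8228*exp(k) + 0.240600000000001)*exp(k)/(38.6884*exp(4*k) + 43.1668*exp(3*k) - 11.4707*exp(2*k) - 13.1166*exp(k) + 3.5721)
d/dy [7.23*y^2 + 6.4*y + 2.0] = 14.46*y + 6.4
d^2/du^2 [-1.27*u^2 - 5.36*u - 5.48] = -2.54000000000000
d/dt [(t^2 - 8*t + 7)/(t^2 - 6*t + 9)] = 2*(t + 5)/(t^3 - 9*t^2 + 27*t - 27)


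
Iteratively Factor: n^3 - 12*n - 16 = (n + 2)*(n^2 - 2*n - 8) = (n - 4)*(n + 2)*(n + 2)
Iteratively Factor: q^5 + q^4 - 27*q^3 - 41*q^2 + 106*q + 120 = (q - 2)*(q^4 + 3*q^3 - 21*q^2 - 83*q - 60) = (q - 2)*(q + 1)*(q^3 + 2*q^2 - 23*q - 60) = (q - 2)*(q + 1)*(q + 4)*(q^2 - 2*q - 15) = (q - 5)*(q - 2)*(q + 1)*(q + 4)*(q + 3)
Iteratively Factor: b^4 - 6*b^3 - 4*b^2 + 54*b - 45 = (b - 3)*(b^3 - 3*b^2 - 13*b + 15) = (b - 3)*(b + 3)*(b^2 - 6*b + 5) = (b - 5)*(b - 3)*(b + 3)*(b - 1)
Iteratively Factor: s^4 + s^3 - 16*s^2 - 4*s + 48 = (s + 2)*(s^3 - s^2 - 14*s + 24) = (s + 2)*(s + 4)*(s^2 - 5*s + 6) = (s - 3)*(s + 2)*(s + 4)*(s - 2)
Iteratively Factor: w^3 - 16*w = (w + 4)*(w^2 - 4*w) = (w - 4)*(w + 4)*(w)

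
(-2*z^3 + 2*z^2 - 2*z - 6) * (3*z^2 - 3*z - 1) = -6*z^5 + 12*z^4 - 10*z^3 - 14*z^2 + 20*z + 6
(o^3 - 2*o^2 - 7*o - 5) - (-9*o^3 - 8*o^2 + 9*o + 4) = 10*o^3 + 6*o^2 - 16*o - 9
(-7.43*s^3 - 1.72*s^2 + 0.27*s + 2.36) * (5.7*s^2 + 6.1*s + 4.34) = -42.351*s^5 - 55.127*s^4 - 41.1992*s^3 + 7.6342*s^2 + 15.5678*s + 10.2424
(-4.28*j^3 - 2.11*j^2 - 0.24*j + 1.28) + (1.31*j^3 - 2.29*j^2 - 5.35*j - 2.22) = -2.97*j^3 - 4.4*j^2 - 5.59*j - 0.94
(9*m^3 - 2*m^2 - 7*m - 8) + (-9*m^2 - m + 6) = 9*m^3 - 11*m^2 - 8*m - 2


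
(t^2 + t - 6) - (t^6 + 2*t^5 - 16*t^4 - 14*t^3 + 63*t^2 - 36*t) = -t^6 - 2*t^5 + 16*t^4 + 14*t^3 - 62*t^2 + 37*t - 6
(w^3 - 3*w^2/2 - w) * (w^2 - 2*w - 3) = w^5 - 7*w^4/2 - w^3 + 13*w^2/2 + 3*w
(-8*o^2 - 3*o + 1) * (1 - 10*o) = 80*o^3 + 22*o^2 - 13*o + 1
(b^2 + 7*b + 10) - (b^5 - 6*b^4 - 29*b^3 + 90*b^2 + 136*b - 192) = -b^5 + 6*b^4 + 29*b^3 - 89*b^2 - 129*b + 202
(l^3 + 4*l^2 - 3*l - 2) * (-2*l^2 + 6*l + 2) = -2*l^5 - 2*l^4 + 32*l^3 - 6*l^2 - 18*l - 4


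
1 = 1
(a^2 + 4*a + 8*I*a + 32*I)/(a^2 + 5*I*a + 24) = (a + 4)/(a - 3*I)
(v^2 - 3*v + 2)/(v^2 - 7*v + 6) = (v - 2)/(v - 6)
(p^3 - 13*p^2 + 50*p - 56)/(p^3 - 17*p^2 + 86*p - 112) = (p - 4)/(p - 8)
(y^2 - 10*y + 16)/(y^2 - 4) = (y - 8)/(y + 2)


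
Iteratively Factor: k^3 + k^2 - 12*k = (k + 4)*(k^2 - 3*k) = (k - 3)*(k + 4)*(k)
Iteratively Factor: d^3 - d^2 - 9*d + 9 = (d - 1)*(d^2 - 9) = (d - 3)*(d - 1)*(d + 3)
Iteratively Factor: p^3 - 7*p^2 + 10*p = (p)*(p^2 - 7*p + 10) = p*(p - 2)*(p - 5)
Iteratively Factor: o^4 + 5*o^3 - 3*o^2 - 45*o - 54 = (o + 3)*(o^3 + 2*o^2 - 9*o - 18) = (o - 3)*(o + 3)*(o^2 + 5*o + 6) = (o - 3)*(o + 3)^2*(o + 2)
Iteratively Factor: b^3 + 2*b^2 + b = (b + 1)*(b^2 + b) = (b + 1)^2*(b)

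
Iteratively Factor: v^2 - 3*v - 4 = (v - 4)*(v + 1)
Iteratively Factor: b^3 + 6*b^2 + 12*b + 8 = (b + 2)*(b^2 + 4*b + 4) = (b + 2)^2*(b + 2)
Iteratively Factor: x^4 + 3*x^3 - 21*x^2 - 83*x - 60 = (x + 4)*(x^3 - x^2 - 17*x - 15) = (x + 3)*(x + 4)*(x^2 - 4*x - 5) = (x + 1)*(x + 3)*(x + 4)*(x - 5)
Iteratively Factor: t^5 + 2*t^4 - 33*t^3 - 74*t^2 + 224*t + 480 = (t + 4)*(t^4 - 2*t^3 - 25*t^2 + 26*t + 120) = (t - 5)*(t + 4)*(t^3 + 3*t^2 - 10*t - 24) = (t - 5)*(t - 3)*(t + 4)*(t^2 + 6*t + 8) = (t - 5)*(t - 3)*(t + 2)*(t + 4)*(t + 4)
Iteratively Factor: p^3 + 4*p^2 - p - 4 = (p - 1)*(p^2 + 5*p + 4) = (p - 1)*(p + 4)*(p + 1)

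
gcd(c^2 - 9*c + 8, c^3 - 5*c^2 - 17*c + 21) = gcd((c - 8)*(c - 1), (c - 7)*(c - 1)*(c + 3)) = c - 1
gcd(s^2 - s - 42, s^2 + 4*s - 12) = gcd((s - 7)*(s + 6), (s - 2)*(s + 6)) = s + 6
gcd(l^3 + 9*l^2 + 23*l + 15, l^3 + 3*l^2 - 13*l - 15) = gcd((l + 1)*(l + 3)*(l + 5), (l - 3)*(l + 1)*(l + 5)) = l^2 + 6*l + 5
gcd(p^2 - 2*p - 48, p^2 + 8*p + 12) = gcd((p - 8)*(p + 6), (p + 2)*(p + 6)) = p + 6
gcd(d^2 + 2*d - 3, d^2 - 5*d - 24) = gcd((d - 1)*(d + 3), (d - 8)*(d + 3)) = d + 3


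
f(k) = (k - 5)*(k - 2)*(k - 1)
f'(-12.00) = 641.00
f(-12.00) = -3094.00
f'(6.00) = 29.00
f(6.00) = 20.00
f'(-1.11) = 38.46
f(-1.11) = -40.09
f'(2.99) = -4.02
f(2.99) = -3.96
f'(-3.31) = 102.83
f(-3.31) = -190.18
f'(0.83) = 5.79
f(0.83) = -0.83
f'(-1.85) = 56.87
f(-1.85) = -75.16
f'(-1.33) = 43.59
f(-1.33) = -49.11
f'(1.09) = 3.12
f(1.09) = 0.32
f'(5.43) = 18.57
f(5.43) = 6.53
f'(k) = (k - 5)*(k - 2) + (k - 5)*(k - 1) + (k - 2)*(k - 1)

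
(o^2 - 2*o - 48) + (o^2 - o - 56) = 2*o^2 - 3*o - 104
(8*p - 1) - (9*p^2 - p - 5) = -9*p^2 + 9*p + 4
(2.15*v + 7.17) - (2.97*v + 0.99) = 6.18 - 0.82*v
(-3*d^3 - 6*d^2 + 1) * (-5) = 15*d^3 + 30*d^2 - 5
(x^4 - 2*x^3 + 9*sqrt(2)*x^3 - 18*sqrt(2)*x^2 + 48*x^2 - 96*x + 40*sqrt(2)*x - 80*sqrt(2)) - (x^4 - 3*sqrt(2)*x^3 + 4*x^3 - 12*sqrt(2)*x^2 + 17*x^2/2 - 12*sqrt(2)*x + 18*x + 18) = -6*x^3 + 12*sqrt(2)*x^3 - 6*sqrt(2)*x^2 + 79*x^2/2 - 114*x + 52*sqrt(2)*x - 80*sqrt(2) - 18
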